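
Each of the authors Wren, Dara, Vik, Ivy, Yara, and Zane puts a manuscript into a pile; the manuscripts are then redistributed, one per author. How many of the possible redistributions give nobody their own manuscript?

265

Let Aᵢ be the assignments in which author i gets their own manuscript. We want the size of the complement of A₁∪…∪A_6.
By inclusion–exclusion this is Σ_{j=0}^{6} (−1)^j C(6,j)·(6−j)!.
Computing: 720 − 720 + 360 − 120 + 30 − 6 + 1 = 265.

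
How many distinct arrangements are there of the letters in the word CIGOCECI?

Letter multiplicities in CIGOCECI: C×3, E×1, G×1, I×2, O×1.
So there are 8! / (3!·2!) = 3360 distinguishable arrangements.

3360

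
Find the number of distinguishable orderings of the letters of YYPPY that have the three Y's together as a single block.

Treat the 3 copies of Y as a single block. The multiset to arrange is then {YYY, P, P}, 3 items in all.
That gives (3)!/(2!) = 3 arrangements.

3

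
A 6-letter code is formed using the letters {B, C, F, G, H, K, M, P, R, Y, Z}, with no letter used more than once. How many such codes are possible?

332640

This is a permutation of 6 out of 11: P(11,6) = 11!/5!.
That product is 11 × 10 × 9 × 8 × 7 × 6 = 332640.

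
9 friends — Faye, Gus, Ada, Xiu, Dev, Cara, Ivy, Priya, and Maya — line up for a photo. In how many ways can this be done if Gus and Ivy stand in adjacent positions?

80640

Place the 7 others and the Gus-Ivy pair as 8 objects in a line; the pair has 2 internal arrangements.
That gives 2 × 8! = 2 × 40320 = 80640.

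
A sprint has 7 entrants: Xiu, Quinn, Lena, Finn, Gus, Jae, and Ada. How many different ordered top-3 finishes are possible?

210

There are 7 choices for 1st place, 6 for 2nd, and 5 for 3rd.
That gives 7 × 6 × 5 = 210.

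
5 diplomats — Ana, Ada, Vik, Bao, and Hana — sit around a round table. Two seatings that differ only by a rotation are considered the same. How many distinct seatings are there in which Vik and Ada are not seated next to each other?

All circular seatings of 5 people number (4)! = 24.
Those with Vik next to Ada: fuse the pair into one unit and seat 4 units around a circle — 2·(3)! = 12.
Subtracting, 24 − 12 = 12.

12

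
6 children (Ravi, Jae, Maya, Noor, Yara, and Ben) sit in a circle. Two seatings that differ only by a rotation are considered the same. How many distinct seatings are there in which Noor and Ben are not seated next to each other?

72

All circular seatings of 6 people number (5)! = 120.
Seatings with Noor beside Ben: treat them as a block with 2 internal orders, giving 2 × (4)! = 48.
Subtracting, 120 − 48 = 72.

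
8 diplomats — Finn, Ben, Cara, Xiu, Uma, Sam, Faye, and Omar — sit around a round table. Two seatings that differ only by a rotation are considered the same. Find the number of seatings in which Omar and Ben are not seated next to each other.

Without the restriction there are (7)! = 5040 seatings.
Seatings with Omar beside Ben: treat them as a block with 2 internal orders, giving 2 × (6)! = 1440.
Subtracting, 5040 − 1440 = 3600.

3600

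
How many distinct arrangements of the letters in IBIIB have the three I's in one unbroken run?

Treat the 3 copies of I as a single block. The multiset to arrange is then {III, B, B}, 3 items in all.
That gives (3)!/(2!) = 3 arrangements.

3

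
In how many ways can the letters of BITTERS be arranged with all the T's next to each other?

Treat the 2 copies of T as a single block. The multiset to arrange is then {TT, B, E, I, R, S}, 6 items in all.
All 6 items are distinct, so there are (6)! = 720 arrangements.

720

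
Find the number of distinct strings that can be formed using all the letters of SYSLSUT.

SYSLSUT has 7 letters with S appearing 3 times.
So there are 7! / (3!) = 840 distinguishable arrangements.

840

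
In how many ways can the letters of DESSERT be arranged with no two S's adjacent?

There are 7!/(2!·2!) = 1260 arrangements of DESSERT in total.
If the two S's are adjacent, glue them into one block, leaving 6 items to arrange: (6)!/(2!) = 360 ways.
Subtracting, 1260 − 360 = 900 arrangements keep the S's apart.

900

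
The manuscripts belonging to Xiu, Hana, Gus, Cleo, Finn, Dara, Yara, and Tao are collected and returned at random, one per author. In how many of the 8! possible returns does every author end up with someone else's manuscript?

Count assignments avoiding every fixed point. For any j of the 8 authors fixed to their own manuscript, the other 8−j can be arranged in (8−j)! ways.
By inclusion–exclusion this is Σ_{j=0}^{8} (−1)^j C(8,j)·(8−j)!.
Computing: 40320 − 40320 + 20160 − 6720 + 1680 − 336 + 56 − 8 + 1 = 14833.

14833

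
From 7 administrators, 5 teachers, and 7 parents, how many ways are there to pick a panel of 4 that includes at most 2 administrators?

3421

Split by how many administrators are chosen (0 through 2).
Sum: C(7,0)·C(12,4) + C(7,1)·C(12,3) + C(7,2)·C(12,2) = 495 + 1540 + 1386 = 3421.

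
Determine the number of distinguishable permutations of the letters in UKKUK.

10

UKKUK has 5 letters with K appearing 3 times and U appearing twice.
Dividing 5! = 120 by 3!·2! = 12 for the repeated letters gives 10.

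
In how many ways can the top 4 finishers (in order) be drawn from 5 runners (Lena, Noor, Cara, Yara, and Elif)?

120

There are 5 choices for 1st place, 4 for 2nd, and so on down to 2 for position 4.
That gives 5 × 4 × 3 × 2 = 120.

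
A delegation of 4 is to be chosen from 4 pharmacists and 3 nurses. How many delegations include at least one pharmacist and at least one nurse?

Unrestricted: C(7,4) = 35 ways to pick any 4 of the 7.
Selections missing a whole group: no pharmacists → C(3,4) = 0; no nurses → C(4,4) = 1.
Both groups omitted at once is impossible, so 35 − 1 = 34.

34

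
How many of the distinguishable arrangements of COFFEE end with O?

30

With the last slot taken by O, it remains to arrange the other 5 letters (CFFEE).
Those 5 letters have E appearing twice and F appearing twice, giving (5)!/(2!·2!) = 30.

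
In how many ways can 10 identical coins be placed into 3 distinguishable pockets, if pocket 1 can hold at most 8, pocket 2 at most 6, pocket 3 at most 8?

50

Without the upper bounds there are C(12,2) = 66 ways to split 10 among 3 pockets.
Subtract solutions that violate a single cap (substitute x_i' = x_i − (cap_i+1)): x_1 ≥ 9 gives C(3,2) = 3; x_2 ≥ 7 gives C(5,2) = 10; x_3 ≥ 9 gives C(3,2) = 3. Together 16.
No two caps can be exceeded simultaneously, so the pair terms are all 0.
By inclusion–exclusion the count is 66 − 16 + 0 = 50.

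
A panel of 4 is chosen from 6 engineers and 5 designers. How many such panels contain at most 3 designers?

Split by how many designers are chosen (0 through 3).
Sum: C(5,0)·C(6,4) + C(5,1)·C(6,3) + C(5,2)·C(6,2) + C(5,3)·C(6,1) = 15 + 100 + 150 + 60 = 325.

325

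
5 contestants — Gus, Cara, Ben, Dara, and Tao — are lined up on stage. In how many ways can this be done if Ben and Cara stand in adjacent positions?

Treat {Ben, Cara} as a single unit. There are 4 units to order, and the pair itself can be ordered 2 ways.
So the count is 2·(4)! = 48.

48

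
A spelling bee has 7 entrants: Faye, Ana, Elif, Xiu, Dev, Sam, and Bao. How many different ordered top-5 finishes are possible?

2520

This is an ordered selection of 5 from 7: P(7,5).
That gives 7 × 6 × 5 × 4 × 3 = 2520.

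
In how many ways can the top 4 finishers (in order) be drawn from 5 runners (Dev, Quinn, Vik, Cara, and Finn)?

This is an ordered selection of 4 from 5: P(5,4).
That gives 5 × 4 × 3 × 2 = 120.

120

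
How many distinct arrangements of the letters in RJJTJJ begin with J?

With the first slot taken by J, it remains to arrange the other 5 letters (RJTJJ).
Those 5 letters have J appearing 3 times, giving (5)!/(3!) = 20.

20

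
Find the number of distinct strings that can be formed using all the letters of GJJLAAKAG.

Letter multiplicities in GJJLAAKAG: A×3, G×2, J×2, K×1, L×1.
So there are 9! / (3!·2!·2!) = 15120 distinguishable arrangements.

15120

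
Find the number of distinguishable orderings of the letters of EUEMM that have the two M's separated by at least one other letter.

Total arrangements of EUEMM: 5!/(2!·2!) = 30.
Arrangements with the M's together: treat MM as one letter, giving (4)!/(2!) = 12.
Hence 30 − 12 = 18.

18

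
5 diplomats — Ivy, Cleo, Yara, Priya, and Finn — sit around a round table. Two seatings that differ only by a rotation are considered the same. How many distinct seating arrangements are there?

Seat Ivy anywhere (absorbing the rotational symmetry), then permute the other 4: (4)! = 24.

24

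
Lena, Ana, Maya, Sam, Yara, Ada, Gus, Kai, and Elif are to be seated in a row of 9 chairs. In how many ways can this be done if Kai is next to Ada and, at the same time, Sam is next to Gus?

Treat {Kai,Ada} as one block (2 orders) and {Sam,Gus} as another (2 orders).
That leaves 7 units to arrange: 2 × 2 × 7! = 4 × 5040 = 20160.

20160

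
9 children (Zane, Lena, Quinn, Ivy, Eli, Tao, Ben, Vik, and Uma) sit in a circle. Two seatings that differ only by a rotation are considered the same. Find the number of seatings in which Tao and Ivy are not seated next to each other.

Without the restriction there are (8)! = 40320 seatings.
Those with Tao next to Ivy: fuse the pair into one unit and seat 8 units around a circle — 2·(7)! = 10080.
Subtracting, 40320 − 10080 = 30240.

30240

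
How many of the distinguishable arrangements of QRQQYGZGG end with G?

Fix G in the last position and arrange the remaining 8 letters.
Those 8 letters have G appearing twice and Q appearing 3 times, giving (8)!/(3!·2!) = 3360.

3360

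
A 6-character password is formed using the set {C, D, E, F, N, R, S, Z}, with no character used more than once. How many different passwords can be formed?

20160

With no repetition, fill the 6 characters in order: 8 choices, then 7, down to 3.
That product is 8 × 7 × 6 × 5 × 4 × 3 = 20160.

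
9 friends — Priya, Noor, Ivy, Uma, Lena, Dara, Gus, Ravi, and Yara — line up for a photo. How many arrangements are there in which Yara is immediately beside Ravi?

Glue Yara and Ravi into one block (2 internal orders), leaving 8 units to arrange in a row.
That gives 2 × 8! = 2 × 40320 = 80640.

80640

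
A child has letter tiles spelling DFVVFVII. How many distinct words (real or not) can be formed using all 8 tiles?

1680

The 8 letters of DFVVFVII have repeats: F appearing twice, I appearing twice, and V appearing 3 times.
So there are 8! / (3!·2!·2!) = 1680 distinguishable arrangements.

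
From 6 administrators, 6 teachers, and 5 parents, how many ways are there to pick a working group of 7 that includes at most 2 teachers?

Split by how many teachers are chosen (0 through 2).
Sum: C(6,0)·C(11,7) + C(6,1)·C(11,6) + C(6,2)·C(11,5) = 330 + 2772 + 6930 = 10032.

10032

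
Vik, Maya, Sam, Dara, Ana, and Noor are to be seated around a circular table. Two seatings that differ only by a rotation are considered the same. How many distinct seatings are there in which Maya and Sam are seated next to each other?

Treat {Maya, Sam} as one unit (2 internal orders) and seat the resulting 5 units around the table: (4)! circular arrangements.
So 2 × (4)! = 2 × 24 = 48.

48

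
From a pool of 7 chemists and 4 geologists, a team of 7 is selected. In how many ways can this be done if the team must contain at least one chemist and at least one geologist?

329

With no constraint there are C(11,7) = 330 possible selections.
Selections missing a whole group: no chemists → C(4,7) = 0; no geologists → C(7,7) = 1.
Both groups omitted at once is impossible, so 330 − 1 = 329.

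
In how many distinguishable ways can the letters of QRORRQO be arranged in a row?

The 7 letters of QRORRQO have repeats: O appearing twice, Q appearing twice, and R appearing 3 times.
Dividing 7! = 5040 by 3!·2!·2! = 24 for the repeated letters gives 210.

210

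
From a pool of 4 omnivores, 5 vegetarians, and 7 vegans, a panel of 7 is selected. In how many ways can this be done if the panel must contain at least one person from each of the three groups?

With no constraint there are C(16,7) = 11440 possible selections.
Subtract selections that omit an entire group: no omnivores → C(12,7) = 792; no vegetarians → C(11,7) = 330; no vegans → C(9,7) = 36.
Add back selections omitting two groups (i.e. drawn from a single group): C(4,7) + C(5,7) + C(7,7) = 1.
By inclusion–exclusion: 11440 − 1158 + 1 = 10283.

10283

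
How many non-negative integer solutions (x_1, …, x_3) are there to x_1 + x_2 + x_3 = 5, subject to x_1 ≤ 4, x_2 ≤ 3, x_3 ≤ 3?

Ignoring the caps, the number of non-negative solutions to x_1+…+x_3 = 5 is C(7,2) = 21.
Subtract solutions that violate a single cap (substitute x_i' = x_i − (cap_i+1)): x_1 ≥ 5 gives C(2,2) = 1; x_2 ≥ 4 gives C(3,2) = 3; x_3 ≥ 4 gives C(3,2) = 3. Together 7.
No two caps can be exceeded simultaneously, so the pair terms are all 0.
By inclusion–exclusion the count is 21 − 7 + 0 = 14.

14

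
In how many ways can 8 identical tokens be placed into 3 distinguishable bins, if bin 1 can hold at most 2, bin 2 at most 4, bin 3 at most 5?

By stars and bars, unrestricted non-negative solutions to x_1+…+x_3 = 8 number C(8+2,2) = 45.
Subtract solutions that violate a single cap (substitute x_i' = x_i − (cap_i+1)): x_1 ≥ 3 gives C(7,2) = 21; x_2 ≥ 5 gives C(5,2) = 10; x_3 ≥ 6 gives C(4,2) = 6. Together 37.
Add back pairs where two caps are both exceeded: 1 + 0 + 0 = 1.
By inclusion–exclusion the count is 45 − 37 + 1 = 9.

9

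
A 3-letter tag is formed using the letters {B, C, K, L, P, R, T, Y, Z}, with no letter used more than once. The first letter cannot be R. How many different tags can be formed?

448

The first letter has 9−1 = 8 choices (anything except R).
The remaining 2 letters are filled from the other 8 symbols without repetition: 8 × 7 = 56.
Total: 8 × 56 = 448.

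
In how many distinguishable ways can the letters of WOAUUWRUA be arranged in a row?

15120

WOAUUWRUA has 9 letters with A appearing twice, U appearing 3 times, and W appearing twice.
Dividing 9! = 362880 by 3!·2!·2! = 24 for the repeated letters gives 15120.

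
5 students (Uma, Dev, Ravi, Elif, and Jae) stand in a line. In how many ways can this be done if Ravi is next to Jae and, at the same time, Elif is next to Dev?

Treat {Ravi,Jae} as one block (2 orders) and {Elif,Dev} as another (2 orders).
That leaves 3 units to arrange: 2 × 2 × 3! = 4 × 6 = 24.

24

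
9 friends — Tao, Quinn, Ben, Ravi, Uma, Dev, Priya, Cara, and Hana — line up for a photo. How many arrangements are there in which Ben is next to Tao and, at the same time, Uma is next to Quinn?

20160

Treat {Ben,Tao} as one block (2 orders) and {Uma,Quinn} as another (2 orders).
That leaves 7 units to arrange: 2 × 2 × 7! = 4 × 5040 = 20160.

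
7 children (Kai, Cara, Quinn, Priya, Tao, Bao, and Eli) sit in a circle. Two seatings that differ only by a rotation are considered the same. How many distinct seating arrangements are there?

Seat Kai anywhere (absorbing the rotational symmetry), then permute the other 6: (6)! = 720.

720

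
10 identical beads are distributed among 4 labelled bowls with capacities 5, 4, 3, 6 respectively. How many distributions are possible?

96

Without the upper bounds there are C(13,3) = 286 ways to split 10 among 4 bowls.
Subtract solutions that violate a single cap (substitute x_i' = x_i − (cap_i+1)): x_1 ≥ 6 gives C(7,3) = 35; x_2 ≥ 5 gives C(8,3) = 56; x_3 ≥ 4 gives C(9,3) = 84; x_4 ≥ 7 gives C(6,3) = 20. Together 195.
Add back pairs where two caps are both exceeded: 0 + 1 + 0 + 4 + 0 + 0 = 5.
By inclusion–exclusion the count is 286 − 195 + 5 = 96.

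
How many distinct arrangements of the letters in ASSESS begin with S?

Fix S in the first position and arrange the remaining 5 letters.
Those 5 letters have S appearing 3 times, giving (5)!/(3!) = 20.

20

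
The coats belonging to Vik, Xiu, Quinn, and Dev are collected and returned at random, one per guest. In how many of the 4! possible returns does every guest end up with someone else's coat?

9

This is the derangement count D_4: permutations of 4 items with no fixed point.
By inclusion–exclusion this is Σ_{j=0}^{4} (−1)^j C(4,j)·(4−j)!.
Computing: 24 − 24 + 12 − 4 + 1 = 9.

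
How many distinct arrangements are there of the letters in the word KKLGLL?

Letter multiplicities in KKLGLL: G×1, K×2, L×3.
The number of distinct arrangements is 6!/(3!·2!) = 720/12 = 60.

60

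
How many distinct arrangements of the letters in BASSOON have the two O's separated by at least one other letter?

900

Total arrangements of BASSOON: 7!/(2!·2!) = 1260.
Arrangements with the O's together: treat OO as one letter, giving (6)!/(2!) = 360.
Hence 1260 − 360 = 900.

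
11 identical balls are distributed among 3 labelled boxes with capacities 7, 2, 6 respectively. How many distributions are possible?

By stars and bars, unrestricted non-negative solutions to x_1+…+x_3 = 11 number C(11+2,2) = 78.
Subtract solutions that violate a single cap (substitute x_i' = x_i − (cap_i+1)): x_1 ≥ 8 gives C(5,2) = 10; x_2 ≥ 3 gives C(10,2) = 45; x_3 ≥ 7 gives C(6,2) = 15. Together 70.
Add back pairs where two caps are both exceeded: 1 + 0 + 3 = 4.
By inclusion–exclusion the count is 78 − 70 + 4 = 12.

12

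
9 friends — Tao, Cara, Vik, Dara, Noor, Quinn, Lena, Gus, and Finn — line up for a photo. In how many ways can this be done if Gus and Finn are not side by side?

282240

There are 9! = 362880 arrangements in all. If Gus and Finn are adjacent, merging them into one block gives 2·(8)! = 80640 arrangements.
So 362880 − 80640 = 282240 arrangements keep them apart.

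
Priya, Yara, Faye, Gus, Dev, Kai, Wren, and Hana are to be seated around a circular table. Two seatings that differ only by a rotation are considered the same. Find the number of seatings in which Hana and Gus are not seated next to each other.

3600

All circular seatings of 8 people number (7)! = 5040.
Seatings with Hana beside Gus: treat them as a block with 2 internal orders, giving 2 × (6)! = 1440.
Subtracting, 5040 − 1440 = 3600.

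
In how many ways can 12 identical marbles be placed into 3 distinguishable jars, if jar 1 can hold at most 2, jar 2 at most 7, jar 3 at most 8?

By stars and bars, unrestricted non-negative solutions to x_1+…+x_3 = 12 number C(12+2,2) = 91.
Subtract solutions that violate a single cap (substitute x_i' = x_i − (cap_i+1)): x_1 ≥ 3 gives C(11,2) = 55; x_2 ≥ 8 gives C(6,2) = 15; x_3 ≥ 9 gives C(5,2) = 10. Together 80.
Add back pairs where two caps are both exceeded: 3 + 1 + 0 = 4.
By inclusion–exclusion the count is 91 − 80 + 4 = 15.

15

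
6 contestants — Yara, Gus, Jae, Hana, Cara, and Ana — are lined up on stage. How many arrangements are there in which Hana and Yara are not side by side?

480

There are 6! = 720 arrangements in all. If Hana and Yara are adjacent, merging them into one block gives 2·(5)! = 240 arrangements.
Complementary counting: 720 − 240 = 480.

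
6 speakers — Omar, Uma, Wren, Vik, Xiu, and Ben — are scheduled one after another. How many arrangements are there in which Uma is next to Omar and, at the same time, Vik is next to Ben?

96

Treat {Uma,Omar} as one block (2 orders) and {Vik,Ben} as another (2 orders).
That leaves 4 units to arrange: 2 × 2 × 4! = 4 × 24 = 96.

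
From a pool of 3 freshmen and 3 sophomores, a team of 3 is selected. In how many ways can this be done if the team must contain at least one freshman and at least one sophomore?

18

With no constraint there are C(6,3) = 20 possible selections.
Selections missing a whole group: no freshmen → C(3,3) = 1; no sophomores → C(3,3) = 1.
Both groups omitted at once is impossible, so 20 − 2 = 18.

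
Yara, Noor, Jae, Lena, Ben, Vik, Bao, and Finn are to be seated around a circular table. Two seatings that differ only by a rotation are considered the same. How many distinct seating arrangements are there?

5040

Fix one person's seat to break rotational symmetry; the remaining 7 people can be arranged in (7)! = 5040 ways.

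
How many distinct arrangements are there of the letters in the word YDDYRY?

60

The 6 letters of YDDYRY have repeats: D appearing twice and Y appearing 3 times.
So there are 6! / (3!·2!) = 60 distinguishable arrangements.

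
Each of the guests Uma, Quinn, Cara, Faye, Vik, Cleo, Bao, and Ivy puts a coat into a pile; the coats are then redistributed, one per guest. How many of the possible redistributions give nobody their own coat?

Let Aᵢ be the assignments in which guest i gets their own coat. We want the size of the complement of A₁∪…∪A_8.
By inclusion–exclusion this is Σ_{j=0}^{8} (−1)^j C(8,j)·(8−j)!.
Computing: 40320 − 40320 + 20160 − 6720 + 1680 − 336 + 56 − 8 + 1 = 14833.

14833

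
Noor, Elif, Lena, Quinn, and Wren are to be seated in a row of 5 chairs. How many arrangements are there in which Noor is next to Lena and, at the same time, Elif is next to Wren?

Treat {Noor,Lena} as one block (2 orders) and {Elif,Wren} as another (2 orders).
That leaves 3 units to arrange: 2 × 2 × 3! = 4 × 6 = 24.

24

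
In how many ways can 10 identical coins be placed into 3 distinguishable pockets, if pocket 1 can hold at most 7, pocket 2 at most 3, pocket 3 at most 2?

Without the upper bounds there are C(12,2) = 66 ways to split 10 among 3 pockets.
Subtract solutions that violate a single cap (substitute x_i' = x_i − (cap_i+1)): x_1 ≥ 8 gives C(4,2) = 6; x_2 ≥ 4 gives C(8,2) = 28; x_3 ≥ 3 gives C(9,2) = 36. Together 70.
Add back pairs where two caps are both exceeded: 0 + 0 + 10 = 10.
By inclusion–exclusion the count is 66 − 70 + 10 = 6.

6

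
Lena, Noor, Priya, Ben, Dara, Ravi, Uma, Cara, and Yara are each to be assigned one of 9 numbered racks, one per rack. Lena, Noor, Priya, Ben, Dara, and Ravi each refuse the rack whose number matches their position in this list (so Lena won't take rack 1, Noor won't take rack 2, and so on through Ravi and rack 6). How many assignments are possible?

Let Aᵢ (for 1 ≤ i ≤ 6) be the placements that put person i in their forbidden rack. Any j of these fix j positions, leaving (9−j)! ways to fill the rest, and there are C(6,j) ways to pick which j.
By inclusion–exclusion, the number of valid placements is Σ_{j=0}^{6} (−1)^j C(6,j)·(9−j)!.
Computing: 362880 − 241920 + 75600 − 14400 + 1800 − 144 + 6 = 183822.

183822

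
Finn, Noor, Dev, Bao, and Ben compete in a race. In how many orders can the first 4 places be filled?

120

There are 5 choices for 1st place, 4 for 2nd, and so on down to 2 for position 4.
That gives 5 × 4 × 3 × 2 = 120.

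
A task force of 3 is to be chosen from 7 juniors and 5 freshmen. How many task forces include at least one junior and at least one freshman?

Unrestricted: C(12,3) = 220 ways to pick any 3 of the 12.
Subtract selections that omit an entire group: no juniors → C(5,3) = 10; no freshmen → C(7,3) = 35.
Both groups omitted at once is impossible, so 220 − 45 = 175.

175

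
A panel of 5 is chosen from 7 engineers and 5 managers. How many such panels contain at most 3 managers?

Split by how many managers are chosen (0 through 3).
Sum: C(5,0)·C(7,5) + C(5,1)·C(7,4) + C(5,2)·C(7,3) + C(5,3)·C(7,2) = 21 + 175 + 350 + 210 = 756.

756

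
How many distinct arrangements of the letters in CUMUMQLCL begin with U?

Fix U in the first position and arrange the remaining 8 letters.
Those 8 letters have C appearing twice, L appearing twice, and M appearing twice, giving (8)!/(2!·2!·2!) = 5040.

5040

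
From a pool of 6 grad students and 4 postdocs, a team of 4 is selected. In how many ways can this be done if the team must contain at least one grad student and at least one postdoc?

194

With no constraint there are C(10,4) = 210 possible selections.
Subtract selections that omit an entire group: no grad students → C(4,4) = 1; no postdocs → C(6,4) = 15.
Both groups omitted at once is impossible, so 210 − 16 = 194.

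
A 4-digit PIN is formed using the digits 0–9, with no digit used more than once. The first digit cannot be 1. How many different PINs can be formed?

4536

The first digit has 10−1 = 9 choices (anything except 1).
The remaining 3 digits are filled from the other 9 symbols without repetition: 9 × 8 × 7 = 504.
Total: 9 × 504 = 4536.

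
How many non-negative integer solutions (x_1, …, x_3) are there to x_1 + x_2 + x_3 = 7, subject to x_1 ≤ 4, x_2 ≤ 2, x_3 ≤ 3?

By stars and bars, unrestricted non-negative solutions to x_1+…+x_3 = 7 number C(7+2,2) = 36.
Subtract solutions that violate a single cap (substitute x_i' = x_i − (cap_i+1)): x_1 ≥ 5 gives C(4,2) = 6; x_2 ≥ 3 gives C(6,2) = 15; x_3 ≥ 4 gives C(5,2) = 10. Together 31.
Add back pairs where two caps are both exceeded: 0 + 0 + 1 = 1.
By inclusion–exclusion the count is 36 − 31 + 1 = 6.

6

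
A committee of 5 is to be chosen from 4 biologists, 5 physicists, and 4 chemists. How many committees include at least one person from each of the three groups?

980

With no constraint there are C(13,5) = 1287 possible selections.
Subtract selections that omit an entire group: no biologists → C(9,5) = 126; no physicists → C(8,5) = 56; no chemists → C(9,5) = 126.
Add back selections omitting two groups (i.e. drawn from a single group): C(4,5) + C(5,5) + C(4,5) = 1.
By inclusion–exclusion: 1287 − 308 + 1 = 980.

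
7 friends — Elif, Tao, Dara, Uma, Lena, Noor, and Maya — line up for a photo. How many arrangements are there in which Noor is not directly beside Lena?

3600

There are 7! = 5040 arrangements in all. If Noor and Lena are adjacent, merging them into one block gives 2·(6)! = 1440 arrangements.
So 5040 − 1440 = 3600 arrangements keep them apart.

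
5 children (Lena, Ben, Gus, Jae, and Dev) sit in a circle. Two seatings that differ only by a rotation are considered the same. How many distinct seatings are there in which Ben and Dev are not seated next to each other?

All circular seatings of 5 people number (4)! = 24.
Those with Ben next to Dev: fuse the pair into one unit and seat 4 units around a circle — 2·(3)! = 12.
Subtracting, 24 − 12 = 12.

12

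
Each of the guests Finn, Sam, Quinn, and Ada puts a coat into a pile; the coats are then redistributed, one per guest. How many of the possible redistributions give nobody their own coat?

9

Count assignments avoiding every fixed point. For any j of the 4 guests fixed to their own coat, the other 4−j can be arranged in (4−j)! ways.
By inclusion–exclusion this is Σ_{j=0}^{4} (−1)^j C(4,j)·(4−j)!.
Computing: 24 − 24 + 12 − 4 + 1 = 9.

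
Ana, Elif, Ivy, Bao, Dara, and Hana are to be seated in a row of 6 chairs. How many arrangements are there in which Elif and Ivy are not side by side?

There are 6! = 720 arrangements in all. If Elif and Ivy are adjacent, merging them into one block gives 2·(5)! = 240 arrangements.
So 720 − 240 = 480 arrangements keep them apart.

480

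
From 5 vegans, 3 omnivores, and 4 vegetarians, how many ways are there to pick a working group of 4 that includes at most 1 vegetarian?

Split by how many vegetarians are chosen (0 through 1).
Sum: C(4,0)·C(8,4) + C(4,1)·C(8,3) = 70 + 224 = 294.

294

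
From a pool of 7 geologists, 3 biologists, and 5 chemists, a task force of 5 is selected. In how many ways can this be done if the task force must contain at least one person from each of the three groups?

1925

Total 5-person selections from all 15: C(15,5) = 3003.
Subtract selections that omit an entire group: no geologists → C(8,5) = 56; no biologists → C(12,5) = 792; no chemists → C(10,5) = 252.
Add back selections omitting two groups (i.e. drawn from a single group): C(7,5) + C(3,5) + C(5,5) = 22.
By inclusion–exclusion: 3003 − 1100 + 22 = 1925.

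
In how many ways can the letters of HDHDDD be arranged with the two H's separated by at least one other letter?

10

There are 6!/(4!·2!) = 15 arrangements of HDHDDD in total.
Arrangements with the H's together: treat HH as one letter, giving (5)!/(4!) = 5.
Hence 15 − 5 = 10.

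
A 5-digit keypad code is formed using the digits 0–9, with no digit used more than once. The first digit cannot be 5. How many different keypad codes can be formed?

27216

The first digit has 10−1 = 9 choices (anything except 5).
The remaining 4 digits are filled from the other 9 symbols without repetition: 9 × 8 × 7 × 6 = 3024.
Total: 9 × 3024 = 27216.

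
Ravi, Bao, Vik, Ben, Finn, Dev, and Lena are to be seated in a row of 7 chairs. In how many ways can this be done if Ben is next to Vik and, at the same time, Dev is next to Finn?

Treat {Ben,Vik} as one block (2 orders) and {Dev,Finn} as another (2 orders).
That leaves 5 units to arrange: 2 × 2 × 5! = 4 × 120 = 480.

480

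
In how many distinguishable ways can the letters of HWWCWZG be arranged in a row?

HWWCWZG has 7 letters with W appearing 3 times.
The number of distinct arrangements is 7!/(3!) = 5040/6 = 840.

840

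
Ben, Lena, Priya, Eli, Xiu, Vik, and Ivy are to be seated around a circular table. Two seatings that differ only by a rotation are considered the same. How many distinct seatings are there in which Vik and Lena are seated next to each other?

240

Treat {Vik, Lena} as one unit (2 internal orders) and seat the resulting 6 units around the table: (5)! circular arrangements.
So 2 × (5)! = 2 × 120 = 240.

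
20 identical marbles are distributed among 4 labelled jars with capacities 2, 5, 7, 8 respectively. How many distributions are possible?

By stars and bars, unrestricted non-negative solutions to x_1+…+x_4 = 20 number C(20+3,3) = 1771.
Subtract solutions that violate a single cap (substitute x_i' = x_i − (cap_i+1)): x_1 ≥ 3 gives C(20,3) = 1140; x_2 ≥ 6 gives C(17,3) = 680; x_3 ≥ 8 gives C(15,3) = 455; x_4 ≥ 9 gives C(14,3) = 364. Together 2639.
Add back pairs where two caps are both exceeded: 364 + 220 + 165 + 84 + 56 + 20 = 909.
Subtract triples: 20 + 10 + 1 + 0 = 31.
By inclusion–exclusion the count is 1771 − 2639 + 909 − 31 = 10.

10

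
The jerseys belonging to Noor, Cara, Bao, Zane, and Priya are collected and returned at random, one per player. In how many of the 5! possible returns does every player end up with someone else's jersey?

This is the derangement count D_5: permutations of 5 items with no fixed point.
By inclusion–exclusion this is Σ_{j=0}^{5} (−1)^j C(5,j)·(5−j)!.
Computing: 120 − 120 + 60 − 20 + 5 − 1 = 44.

44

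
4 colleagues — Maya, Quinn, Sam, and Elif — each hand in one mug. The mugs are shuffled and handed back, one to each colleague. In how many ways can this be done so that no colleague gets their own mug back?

Count assignments avoiding every fixed point. For any j of the 4 colleagues fixed to their own mug, the other 4−j can be arranged in (4−j)! ways.
By inclusion–exclusion this is Σ_{j=0}^{4} (−1)^j C(4,j)·(4−j)!.
Computing: 24 − 24 + 12 − 4 + 1 = 9.

9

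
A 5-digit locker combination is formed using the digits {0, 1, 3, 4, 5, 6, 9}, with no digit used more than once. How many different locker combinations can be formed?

2520

Choose and order 5 of the 7 symbols: the first digit has 7 options, the next 6, and so on down to 3.
7 × 6 × 5 × 4 × 3 = 2520.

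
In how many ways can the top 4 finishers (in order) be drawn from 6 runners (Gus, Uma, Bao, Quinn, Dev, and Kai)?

360

This is an ordered selection of 4 from 6: P(6,4).
That gives 6 × 5 × 4 × 3 = 360.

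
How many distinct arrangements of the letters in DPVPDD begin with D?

Fix D in the first position and arrange the remaining 5 letters.
Those 5 letters have D appearing twice and P appearing twice, giving (5)!/(2!·2!) = 30.

30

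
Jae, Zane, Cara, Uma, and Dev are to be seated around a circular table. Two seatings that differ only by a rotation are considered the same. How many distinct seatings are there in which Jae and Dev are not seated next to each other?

12

All circular seatings of 5 people number (4)! = 24.
Those with Jae next to Dev: fuse the pair into one unit and seat 4 units around a circle — 2·(3)! = 12.
Subtracting, 24 − 12 = 12.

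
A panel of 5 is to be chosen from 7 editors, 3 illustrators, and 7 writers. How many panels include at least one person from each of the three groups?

With no constraint there are C(17,5) = 6188 possible selections.
Subtract selections that omit an entire group: no editors → C(10,5) = 252; no illustrators → C(14,5) = 2002; no writers → C(10,5) = 252.
Add back selections omitting two groups (i.e. drawn from a single group): C(7,5) + C(3,5) + C(7,5) = 42.
By inclusion–exclusion: 6188 − 2506 + 42 = 3724.

3724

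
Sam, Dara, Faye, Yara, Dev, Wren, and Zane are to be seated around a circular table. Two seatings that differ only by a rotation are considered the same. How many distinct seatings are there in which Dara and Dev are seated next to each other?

240

Treat {Dara, Dev} as one unit (2 internal orders) and seat the resulting 6 units around the table: (5)! circular arrangements.
So 2 × (5)! = 2 × 120 = 240.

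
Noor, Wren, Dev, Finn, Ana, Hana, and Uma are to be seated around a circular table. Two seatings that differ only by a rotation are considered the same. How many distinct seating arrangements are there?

720

Fix one person's seat to break rotational symmetry; the remaining 6 people can be arranged in (6)! = 720 ways.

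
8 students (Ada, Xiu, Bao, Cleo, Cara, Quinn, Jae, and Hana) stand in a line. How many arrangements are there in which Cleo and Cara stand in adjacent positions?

Place the 6 others and the Cleo-Cara pair as 7 objects in a line; the pair has 2 internal arrangements.
So the count is 2·(7)! = 10080.

10080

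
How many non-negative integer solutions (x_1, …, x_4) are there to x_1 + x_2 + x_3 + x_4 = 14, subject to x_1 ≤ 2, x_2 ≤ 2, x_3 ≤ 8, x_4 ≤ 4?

10

By stars and bars, unrestricted non-negative solutions to x_1+…+x_4 = 14 number C(14+3,3) = 680.
Subtract solutions that violate a single cap (substitute x_i' = x_i − (cap_i+1)): x_1 ≥ 3 gives C(14,3) = 364; x_2 ≥ 3 gives C(14,3) = 364; x_3 ≥ 9 gives C(8,3) = 56; x_4 ≥ 5 gives C(12,3) = 220. Together 1004.
Add back pairs where two caps are both exceeded: 165 + 10 + 84 + 10 + 84 + 1 = 354.
Subtract triples: 0 + 20 + 0 + 0 = 20.
By inclusion–exclusion the count is 680 − 1004 + 354 − 20 = 10.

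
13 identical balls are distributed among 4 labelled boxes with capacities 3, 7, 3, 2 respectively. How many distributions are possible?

By stars and bars, unrestricted non-negative solutions to x_1+…+x_4 = 13 number C(13+3,3) = 560.
Subtract solutions that violate a single cap (substitute x_i' = x_i − (cap_i+1)): x_1 ≥ 4 gives C(12,3) = 220; x_2 ≥ 8 gives C(8,3) = 56; x_3 ≥ 4 gives C(12,3) = 220; x_4 ≥ 3 gives C(13,3) = 286. Together 782.
Add back pairs where two caps are both exceeded: 4 + 56 + 84 + 4 + 10 + 84 = 242.
Subtract triples: 0 + 0 + 10 + 0 = 10.
By inclusion–exclusion the count is 560 − 782 + 242 − 10 = 10.

10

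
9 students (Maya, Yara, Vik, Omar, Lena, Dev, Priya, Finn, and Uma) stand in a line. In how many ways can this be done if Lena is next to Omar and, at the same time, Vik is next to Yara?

Treat {Lena,Omar} as one block (2 orders) and {Vik,Yara} as another (2 orders).
That leaves 7 units to arrange: 2 × 2 × 7! = 4 × 5040 = 20160.

20160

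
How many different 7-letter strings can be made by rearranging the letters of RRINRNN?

Letter multiplicities in RRINRNN: I×1, N×3, R×3.
So there are 7! / (3!·3!) = 140 distinguishable arrangements.

140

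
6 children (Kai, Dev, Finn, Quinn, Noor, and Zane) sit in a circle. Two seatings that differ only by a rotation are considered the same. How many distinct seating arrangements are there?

120

Fix one person's seat to break rotational symmetry; the remaining 5 people can be arranged in (5)! = 120 ways.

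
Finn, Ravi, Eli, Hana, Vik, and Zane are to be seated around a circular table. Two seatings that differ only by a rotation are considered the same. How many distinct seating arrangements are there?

Fix one person's seat to break rotational symmetry; the remaining 5 people can be arranged in (5)! = 120 ways.

120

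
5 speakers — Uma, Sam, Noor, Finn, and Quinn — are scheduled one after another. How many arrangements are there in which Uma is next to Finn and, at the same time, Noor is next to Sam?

Treat {Uma,Finn} as one block (2 orders) and {Noor,Sam} as another (2 orders).
That leaves 3 units to arrange: 2 × 2 × 3! = 4 × 6 = 24.

24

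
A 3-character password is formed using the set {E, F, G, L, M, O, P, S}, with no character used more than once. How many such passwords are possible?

Choose and order 3 of the 8 symbols: the first character has 8 options, the next 7, then 6.
8 × 7 × 6 = 336.

336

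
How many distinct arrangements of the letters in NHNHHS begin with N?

Fix N in the first position and arrange the remaining 5 letters.
Those 5 letters have H appearing 3 times, giving (5)!/(3!) = 20.

20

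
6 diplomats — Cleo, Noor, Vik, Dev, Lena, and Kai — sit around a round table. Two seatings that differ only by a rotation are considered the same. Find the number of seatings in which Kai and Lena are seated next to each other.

Treat {Kai, Lena} as one unit (2 internal orders) and seat the resulting 5 units around the table: (4)! circular arrangements.
So 2 × (4)! = 2 × 24 = 48.

48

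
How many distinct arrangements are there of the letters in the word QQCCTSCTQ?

5040

The 9 letters of QQCCTSCTQ have repeats: C appearing 3 times, Q appearing 3 times, and T appearing twice.
So there are 9! / (3!·3!·2!) = 5040 distinguishable arrangements.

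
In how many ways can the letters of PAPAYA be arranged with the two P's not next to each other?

Total arrangements of PAPAYA: 6!/(3!·2!) = 60.
Arrangements with the P's together: treat PP as one letter, giving (5)!/(3!) = 20.
Hence 60 − 20 = 40.

40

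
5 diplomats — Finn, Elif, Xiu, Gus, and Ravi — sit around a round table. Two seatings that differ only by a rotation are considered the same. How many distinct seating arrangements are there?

Fix one person's seat to break rotational symmetry; the remaining 4 people can be arranged in (4)! = 24 ways.

24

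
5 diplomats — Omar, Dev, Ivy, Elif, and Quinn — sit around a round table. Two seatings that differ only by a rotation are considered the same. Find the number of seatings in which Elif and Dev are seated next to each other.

12

Treat {Elif, Dev} as one unit (2 internal orders) and seat the resulting 4 units around the table: (3)! circular arrangements.
So 2 × (3)! = 2 × 6 = 12.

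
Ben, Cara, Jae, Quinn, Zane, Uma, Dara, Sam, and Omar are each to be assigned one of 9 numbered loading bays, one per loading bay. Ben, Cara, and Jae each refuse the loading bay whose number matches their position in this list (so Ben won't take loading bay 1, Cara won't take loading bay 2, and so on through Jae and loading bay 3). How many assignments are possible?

Let Aᵢ (for i ∈ {1, 2, 3}) be the placements that put person i in their forbidden loading bay. Any j of these fix j positions, leaving (9−j)! ways to fill the rest, and there are C(3,j) ways to pick which j.
By inclusion–exclusion, the number of valid placements is Σ_{j=0}^{3} (−1)^j C(3,j)·(9−j)!.
Computing: 362880 − 120960 + 15120 − 720 = 256320.

256320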